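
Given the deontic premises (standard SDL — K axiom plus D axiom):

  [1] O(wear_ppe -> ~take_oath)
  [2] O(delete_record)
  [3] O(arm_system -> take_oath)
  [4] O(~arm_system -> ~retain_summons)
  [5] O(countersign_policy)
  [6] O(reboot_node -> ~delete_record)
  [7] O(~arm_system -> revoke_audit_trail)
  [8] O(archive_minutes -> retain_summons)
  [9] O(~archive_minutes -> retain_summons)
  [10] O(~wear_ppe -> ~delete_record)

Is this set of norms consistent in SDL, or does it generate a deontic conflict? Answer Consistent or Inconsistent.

Inconsistent

Premises 8 and 9 cover both cases: O(archive_minutes -> retain_summons) and O(~archive_minutes -> retain_summons). Since archive_minutes ∨ ~archive_minutes is a tautology, O(retain_summons) follows.
The contrapositive of premise 4 (O(~arm_system -> ~retain_summons)) is O(retain_summons -> arm_system), and O(retain_summons) is already established, so O(arm_system).
Premise 3 is O(arm_system -> take_oath); since O(arm_system), deontic closure gives O(take_oath).
The contrapositive of premise 1 (O(wear_ppe -> ~take_oath)) is O(take_oath -> ~wear_ppe), and O(take_oath) is already established, so O(~wear_ppe).
Premise 10 is O(~wear_ppe -> ~delete_record); since O(~wear_ppe), deontic closure gives O(~delete_record).
But premise 2 directly asserts O(delete_record).
We now have both O(~delete_record) and O(delete_record) — delete_record is simultaneously obligatory and forbidden, violating the D-axiom.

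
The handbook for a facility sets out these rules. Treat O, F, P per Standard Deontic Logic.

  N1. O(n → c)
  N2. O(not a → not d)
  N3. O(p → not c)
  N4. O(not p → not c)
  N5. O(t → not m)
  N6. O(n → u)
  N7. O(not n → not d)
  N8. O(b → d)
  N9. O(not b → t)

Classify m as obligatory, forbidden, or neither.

Premises 4 and 3 cover both cases: O(not p → not c) and O(p → not c). Since not p ∨ p is a tautology, O(not c) follows.
Premise 1 is O(n → c); contrapositively O(not c → not n). Since O(not c) holds, K gives O(not n).
With premise 7, O(not n → not d), the K-axiom yields O(not d).
Premise 8, O(b → d), contraposes to O(not d → not b); with O(not d) we get O(not b).
With premise 9, O(not b → t), the K-axiom yields O(t).
From O(t) and premise 5, O(t → not m), we obtain O(not m).
Premises 2, 6 do not contribute to this derivation.
Thus O(not m), which is F(m): m is forbidden.

Forbidden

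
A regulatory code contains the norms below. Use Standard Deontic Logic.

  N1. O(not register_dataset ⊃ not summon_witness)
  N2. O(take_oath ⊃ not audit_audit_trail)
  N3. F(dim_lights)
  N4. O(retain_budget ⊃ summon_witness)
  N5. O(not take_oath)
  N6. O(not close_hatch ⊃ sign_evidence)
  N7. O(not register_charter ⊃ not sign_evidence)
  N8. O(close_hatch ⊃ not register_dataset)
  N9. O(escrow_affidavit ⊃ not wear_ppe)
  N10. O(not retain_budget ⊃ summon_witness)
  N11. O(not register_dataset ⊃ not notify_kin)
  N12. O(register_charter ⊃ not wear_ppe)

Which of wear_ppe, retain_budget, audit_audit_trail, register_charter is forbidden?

By case analysis on retain_budget: premise 4 gives O(retain_budget ⊃ summon_witness) and premise 10 gives O(not retain_budget ⊃ summon_witness), so O(summon_witness) either way.
Premise 1 is O(not register_dataset ⊃ not summon_witness); contrapositively O(summon_witness ⊃ register_dataset). Since O(summon_witness) holds, K gives O(register_dataset).
The contrapositive of premise 8 (O(close_hatch ⊃ not register_dataset)) is O(register_dataset ⊃ not close_hatch), and O(register_dataset) is already established, so O(not close_hatch).
Applying K to premise 6 (O(not close_hatch ⊃ sign_evidence)) and O(not close_hatch) yields O(sign_evidence).
Premise 7 is O(not register_charter ⊃ not sign_evidence); contrapositively O(sign_evidence ⊃ register_charter). Since O(sign_evidence) holds, K gives O(register_charter).
Premise 12 is O(register_charter ⊃ not wear_ppe); since O(register_charter), deontic closure gives O(not wear_ppe).
So O(not wear_ppe) holds, i.e. wear_ppe is forbidden. None of the other listed options is forbidden under the premises.

wear_ppe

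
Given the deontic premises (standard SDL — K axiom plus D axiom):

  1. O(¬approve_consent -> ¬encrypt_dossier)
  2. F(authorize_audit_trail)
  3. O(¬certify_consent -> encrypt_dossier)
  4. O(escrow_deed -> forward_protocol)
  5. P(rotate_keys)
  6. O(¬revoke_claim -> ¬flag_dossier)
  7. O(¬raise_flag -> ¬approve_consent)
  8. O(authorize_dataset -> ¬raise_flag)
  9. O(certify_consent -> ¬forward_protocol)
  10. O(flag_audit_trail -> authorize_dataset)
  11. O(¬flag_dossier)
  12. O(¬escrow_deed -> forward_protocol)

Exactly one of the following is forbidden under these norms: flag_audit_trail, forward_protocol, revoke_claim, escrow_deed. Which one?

Premises 12 and 4 cover both cases: O(¬escrow_deed -> forward_protocol) and O(escrow_deed -> forward_protocol). Since ¬escrow_deed ∨ escrow_deed is a tautology, O(forward_protocol) follows.
Premise 9, O(certify_consent -> ¬forward_protocol), contraposes to O(forward_protocol -> ¬certify_consent); with O(forward_protocol) we get O(¬certify_consent).
With premise 3, O(¬certify_consent -> encrypt_dossier), the K-axiom yields O(encrypt_dossier).
The contrapositive of premise 1 (O(¬approve_consent -> ¬encrypt_dossier)) is O(encrypt_dossier -> approve_consent), and O(encrypt_dossier) is already established, so O(approve_consent).
Premise 7 is O(¬raise_flag -> ¬approve_consent); contrapositively O(approve_consent -> raise_flag). Since O(approve_consent) holds, K gives O(raise_flag).
The contrapositive of premise 8 (O(authorize_dataset -> ¬raise_flag)) is O(raise_flag -> ¬authorize_dataset), and O(raise_flag) is already established, so O(¬authorize_dataset).
The contrapositive of premise 10 (O(flag_audit_trail -> authorize_dataset)) is O(¬authorize_dataset -> ¬flag_audit_trail), and O(¬authorize_dataset) is already established, so O(¬flag_audit_trail).
So O(¬flag_audit_trail) holds, i.e. flag_audit_trail is forbidden. None of the other listed options is forbidden under the premises.

flag_audit_trail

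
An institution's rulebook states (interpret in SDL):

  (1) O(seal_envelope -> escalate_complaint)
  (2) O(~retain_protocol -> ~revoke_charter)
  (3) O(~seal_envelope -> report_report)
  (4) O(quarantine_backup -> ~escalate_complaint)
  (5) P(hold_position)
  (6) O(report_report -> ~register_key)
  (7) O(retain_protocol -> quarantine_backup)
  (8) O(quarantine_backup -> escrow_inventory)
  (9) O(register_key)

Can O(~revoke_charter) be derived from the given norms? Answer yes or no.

Yes

From premise 9 we have O(register_key).
Premise 6 is O(report_report -> ~register_key); contrapositively O(register_key -> ~report_report). Since O(register_key) holds, K gives O(~report_report).
The contrapositive of premise 3 (O(~seal_envelope -> report_report)) is O(~report_report -> seal_envelope), and O(~report_report) is already established, so O(seal_envelope).
Premise 1 is O(seal_envelope -> escalate_complaint); since O(seal_envelope), deontic closure gives O(escalate_complaint).
Premise 4, O(quarantine_backup -> ~escalate_complaint), contraposes to O(escalate_complaint -> ~quarantine_backup); with O(escalate_complaint) we get O(~quarantine_backup).
The contrapositive of premise 7 (O(retain_protocol -> quarantine_backup)) is O(~quarantine_backup -> ~retain_protocol), and O(~quarantine_backup) is already established, so O(~retain_protocol).
From O(~retain_protocol) and premise 2, O(~retain_protocol -> ~revoke_charter), we obtain O(~revoke_charter).
Premises 5, 8 do not contribute to this derivation.
So O(~revoke_charter) follows.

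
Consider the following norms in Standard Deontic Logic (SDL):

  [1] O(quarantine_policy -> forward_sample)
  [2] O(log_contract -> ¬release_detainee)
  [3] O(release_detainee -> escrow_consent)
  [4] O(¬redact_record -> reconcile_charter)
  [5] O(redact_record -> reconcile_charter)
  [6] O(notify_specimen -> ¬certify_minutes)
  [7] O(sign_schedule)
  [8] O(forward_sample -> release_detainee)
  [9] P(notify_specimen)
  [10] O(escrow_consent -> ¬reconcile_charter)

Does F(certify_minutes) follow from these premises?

No

Premise 6 is O(notify_specimen -> ¬certify_minutes), but O(notify_specimen) is not derivable from the premises (the permission P(notify_specimen) asserts only ¬O(¬notify_specimen), not O(notify_specimen)), so it does not yield O(¬certify_minutes).
No other premise forces O(¬certify_minutes). An ideal world satisfying every premise can still have certify_minutes true, so F(certify_minutes) is not derivable.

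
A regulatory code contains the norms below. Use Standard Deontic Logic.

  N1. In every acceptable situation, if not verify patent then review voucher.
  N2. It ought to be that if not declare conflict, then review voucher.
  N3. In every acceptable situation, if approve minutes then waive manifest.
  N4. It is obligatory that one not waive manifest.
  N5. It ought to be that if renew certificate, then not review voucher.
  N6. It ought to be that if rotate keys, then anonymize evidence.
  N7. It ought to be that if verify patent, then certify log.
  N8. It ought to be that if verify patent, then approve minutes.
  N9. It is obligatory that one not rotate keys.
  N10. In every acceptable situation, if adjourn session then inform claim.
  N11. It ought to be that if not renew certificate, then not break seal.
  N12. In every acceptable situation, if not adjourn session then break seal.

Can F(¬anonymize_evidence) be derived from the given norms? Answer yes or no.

Premise 6 is O(rotate_keys → anonymize_evidence), but O(rotate_keys) is not derivable from the premises, so it does not yield O(anonymize_evidence).
No other premise forces O(anonymize_evidence). An ideal world satisfying every premise can still have ¬anonymize_evidence true, so F(¬anonymize_evidence) is not derivable.

No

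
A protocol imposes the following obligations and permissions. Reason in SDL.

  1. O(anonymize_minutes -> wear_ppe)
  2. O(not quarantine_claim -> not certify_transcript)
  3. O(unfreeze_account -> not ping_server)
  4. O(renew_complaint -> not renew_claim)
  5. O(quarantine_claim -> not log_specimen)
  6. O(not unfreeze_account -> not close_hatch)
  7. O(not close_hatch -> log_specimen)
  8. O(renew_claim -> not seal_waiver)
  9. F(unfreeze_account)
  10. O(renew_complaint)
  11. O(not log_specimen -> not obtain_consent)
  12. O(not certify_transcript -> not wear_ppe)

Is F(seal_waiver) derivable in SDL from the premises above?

No

Premise 8 is O(renew_claim -> not seal_waiver), but O(renew_claim) is not derivable from the premises, so it does not yield O(not seal_waiver).
No other premise forces O(not seal_waiver). An ideal world satisfying every premise can still have seal_waiver true, so F(seal_waiver) is not derivable.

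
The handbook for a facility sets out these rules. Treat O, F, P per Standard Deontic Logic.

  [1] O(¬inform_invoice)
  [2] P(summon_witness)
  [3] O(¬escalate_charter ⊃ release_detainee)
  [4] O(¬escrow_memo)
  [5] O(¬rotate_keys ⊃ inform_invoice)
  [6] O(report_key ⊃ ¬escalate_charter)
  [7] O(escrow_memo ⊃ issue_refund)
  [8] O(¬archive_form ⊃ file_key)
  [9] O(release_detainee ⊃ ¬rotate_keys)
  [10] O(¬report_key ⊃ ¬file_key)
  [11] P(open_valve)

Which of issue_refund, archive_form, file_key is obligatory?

Premise 1 gives O(¬inform_invoice).
The contrapositive of premise 5 (O(¬rotate_keys ⊃ inform_invoice)) is O(¬inform_invoice ⊃ rotate_keys), and O(¬inform_invoice) is already established, so O(rotate_keys).
The contrapositive of premise 9 (O(release_detainee ⊃ ¬rotate_keys)) is O(rotate_keys ⊃ ¬release_detainee), and O(rotate_keys) is already established, so O(¬release_detainee).
Premise 3, O(¬escalate_charter ⊃ release_detainee), contraposes to O(¬release_detainee ⊃ escalate_charter); with O(¬release_detainee) we get O(escalate_charter).
The contrapositive of premise 6 (O(report_key ⊃ ¬escalate_charter)) is O(escalate_charter ⊃ ¬report_key), and O(escalate_charter) is already established, so O(¬report_key).
From O(¬report_key) and premise 10, O(¬report_key ⊃ ¬file_key), we obtain O(¬file_key).
The contrapositive of premise 8 (O(¬archive_form ⊃ file_key)) is O(¬file_key ⊃ archive_form), and O(¬file_key) is already established, so O(archive_form).
So O(archive_form) holds — archive_form is obligatory. None of the other listed options is made obligatory by any chain of premises.

archive_form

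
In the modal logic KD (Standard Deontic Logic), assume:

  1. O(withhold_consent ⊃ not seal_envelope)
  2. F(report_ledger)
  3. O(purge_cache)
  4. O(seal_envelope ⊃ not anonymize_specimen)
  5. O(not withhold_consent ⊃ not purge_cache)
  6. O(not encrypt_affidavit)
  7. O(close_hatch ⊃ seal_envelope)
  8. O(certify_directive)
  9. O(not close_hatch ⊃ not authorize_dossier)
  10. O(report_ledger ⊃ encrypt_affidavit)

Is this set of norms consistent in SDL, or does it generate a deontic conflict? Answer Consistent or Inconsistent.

Premise 10 is O(report_ledger ⊃ encrypt_affidavit), but O(report_ledger) is not derivable from the premises, so it does not yield O(encrypt_affidavit).
So O(encrypt_affidavit) is not derivable, and the apparent clash with O(not encrypt_affidavit) does not arise.
A world satisfying every obligation exists (e.g. anonymize_specimen=false, authorize_dossier=false, certify_directive=true, close_hatch=false, encrypt_affidavit=false, purge_cache=true, report_ledger=false, seal_envelope=false, withhold_consent=true); no atom is both obligatory and forbidden, so the set is consistent.

Consistent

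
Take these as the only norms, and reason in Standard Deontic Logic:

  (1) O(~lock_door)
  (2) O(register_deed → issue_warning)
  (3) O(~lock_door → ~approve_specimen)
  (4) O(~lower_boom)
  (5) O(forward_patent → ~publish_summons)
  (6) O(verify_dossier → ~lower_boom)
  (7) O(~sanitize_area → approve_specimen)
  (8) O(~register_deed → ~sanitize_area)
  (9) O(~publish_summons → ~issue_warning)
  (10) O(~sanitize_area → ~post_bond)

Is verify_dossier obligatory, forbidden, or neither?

Neither

Premise 6 is O(verify_dossier → ~lower_boom); even if O(~lower_boom) held, inferring O(verify_dossier) would be affirming the consequent — invalid.
No premise or chain of K-axiom applications forces O(verify_dossier), and none forces O(~verify_dossier). So verify_dossier is neither obligatory nor forbidden under these norms.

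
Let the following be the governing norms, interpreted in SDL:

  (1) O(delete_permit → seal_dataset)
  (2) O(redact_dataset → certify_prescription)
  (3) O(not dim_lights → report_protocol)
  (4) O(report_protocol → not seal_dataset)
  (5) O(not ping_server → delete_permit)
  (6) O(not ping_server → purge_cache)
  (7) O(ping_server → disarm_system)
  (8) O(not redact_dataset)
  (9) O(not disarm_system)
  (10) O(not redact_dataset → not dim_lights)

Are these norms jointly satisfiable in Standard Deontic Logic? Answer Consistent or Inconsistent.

Inconsistent

From premise 8 we have O(not redact_dataset).
With premise 10, O(not redact_dataset → not dim_lights), the K-axiom yields O(not dim_lights).
Applying K to premise 3 (O(not dim_lights → report_protocol)) and O(not dim_lights) yields O(report_protocol).
Premise 4 is O(report_protocol → not seal_dataset); since O(report_protocol), deontic closure gives O(not seal_dataset).
The contrapositive of premise 1 (O(delete_permit → seal_dataset)) is O(not seal_dataset → not delete_permit), and O(not seal_dataset) is already established, so O(not delete_permit).
Premise 5, O(not ping_server → delete_permit), contraposes to O(not delete_permit → ping_server); with O(not delete_permit) we get O(ping_server).
Premise 7 is O(ping_server → disarm_system); since O(ping_server), deontic closure gives O(disarm_system).
However, premise 9 gives O(not disarm_system).
We now have both O(disarm_system) and O(not disarm_system) — disarm_system is simultaneously obligatory and forbidden, violating the D-axiom.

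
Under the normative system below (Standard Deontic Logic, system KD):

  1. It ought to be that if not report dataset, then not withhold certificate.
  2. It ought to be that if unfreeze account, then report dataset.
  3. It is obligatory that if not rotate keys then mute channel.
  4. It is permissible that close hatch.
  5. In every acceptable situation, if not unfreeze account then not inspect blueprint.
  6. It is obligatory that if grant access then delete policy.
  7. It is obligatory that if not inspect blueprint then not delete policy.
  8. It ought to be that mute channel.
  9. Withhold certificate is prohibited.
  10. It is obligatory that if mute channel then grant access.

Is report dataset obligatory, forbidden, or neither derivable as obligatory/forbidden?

Premise 8 states O(mute_channel) outright.
With premise 10, O(mute_channel → grant_access), the K-axiom yields O(grant_access).
From O(grant_access) and premise 6, O(grant_access → delete_policy), we obtain O(delete_policy).
The contrapositive of premise 7 (O(¬inspect_blueprint → ¬delete_policy)) is O(delete_policy → inspect_blueprint), and O(delete_policy) is already established, so O(inspect_blueprint).
Premise 5, O(¬unfreeze_account → ¬inspect_blueprint), contraposes to O(inspect_blueprint → unfreeze_account); with O(inspect_blueprint) we get O(unfreeze_account).
From O(unfreeze_account) and premise 2, O(unfreeze_account → report_dataset), we obtain O(report_dataset).
Premises 1, 3, 4, 9 do not contribute to this derivation.
Hence report_dataset is obligatory.

Obligatory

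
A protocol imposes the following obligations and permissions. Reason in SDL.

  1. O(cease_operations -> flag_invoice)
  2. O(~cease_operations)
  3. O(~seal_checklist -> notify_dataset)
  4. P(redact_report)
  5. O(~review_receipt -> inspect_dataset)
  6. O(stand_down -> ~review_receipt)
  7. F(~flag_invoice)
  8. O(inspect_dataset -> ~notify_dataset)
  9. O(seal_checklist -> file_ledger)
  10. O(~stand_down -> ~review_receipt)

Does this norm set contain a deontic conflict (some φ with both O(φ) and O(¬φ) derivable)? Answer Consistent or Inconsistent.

Consistent

Premise 1 is O(cease_operations -> flag_invoice); even if O(flag_invoice) held, inferring O(cease_operations) would be affirming the consequent — invalid.
So O(cease_operations) is not derivable, and the apparent clash with O(~cease_operations) does not arise.
A world satisfying every obligation exists (e.g. cease_operations=false, file_ledger=true, flag_invoice=true, inspect_dataset=true, notify_dataset=false, redact_report=false, review_receipt=false, seal_checklist=true, stand_down=false); no atom is both obligatory and forbidden, so the set is consistent.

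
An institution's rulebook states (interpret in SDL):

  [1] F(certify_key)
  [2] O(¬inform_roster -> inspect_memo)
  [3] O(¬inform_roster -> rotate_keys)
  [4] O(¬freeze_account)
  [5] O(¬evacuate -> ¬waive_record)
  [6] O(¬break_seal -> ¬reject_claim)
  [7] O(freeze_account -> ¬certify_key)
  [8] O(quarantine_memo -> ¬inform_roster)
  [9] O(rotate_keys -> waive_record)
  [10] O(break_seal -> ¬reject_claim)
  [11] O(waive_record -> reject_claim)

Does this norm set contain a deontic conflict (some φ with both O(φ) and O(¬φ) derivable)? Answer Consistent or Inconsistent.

Consistent

Premise 7 is O(freeze_account -> ¬certify_key); even if O(¬certify_key) held, inferring O(freeze_account) would be affirming the consequent — invalid.
So O(freeze_account) is not derivable, and the apparent clash with O(¬freeze_account) does not arise.
A world satisfying every obligation exists (e.g. break_seal=false, certify_key=false, evacuate=false, freeze_account=false, inform_roster=true, inspect_memo=false, quarantine_memo=false, reject_claim=false, rotate_keys=false, waive_record=false); no atom is both obligatory and forbidden, so the set is consistent.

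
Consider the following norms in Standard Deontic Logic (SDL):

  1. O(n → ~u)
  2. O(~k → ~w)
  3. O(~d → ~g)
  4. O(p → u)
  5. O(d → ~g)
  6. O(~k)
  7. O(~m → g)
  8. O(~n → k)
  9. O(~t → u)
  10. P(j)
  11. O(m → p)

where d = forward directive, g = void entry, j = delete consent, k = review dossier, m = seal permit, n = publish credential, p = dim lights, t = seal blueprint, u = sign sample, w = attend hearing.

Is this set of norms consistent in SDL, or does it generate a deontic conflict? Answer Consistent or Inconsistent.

Premises 5 and 3 cover both cases: O(d → ~g) and O(~d → ~g). Since d ∨ ~d is a tautology, O(~g) follows.
Premise 7, O(~m → g), contraposes to O(~g → m); with O(~g) we get O(m).
Applying K to premise 11 (O(m → p)) and O(m) yields O(p).
Applying K to premise 4 (O(p → u)) and O(p) yields O(u).
Premise 1 is O(n → ~u); contrapositively O(u → ~n). Since O(u) holds, K gives O(~n).
Premise 8 is O(~n → k); since O(~n), deontic closure gives O(k).
But premise 6 directly asserts O(~k).
We now have both O(k) and O(~k) — k is simultaneously obligatory and forbidden, violating the D-axiom.

Inconsistent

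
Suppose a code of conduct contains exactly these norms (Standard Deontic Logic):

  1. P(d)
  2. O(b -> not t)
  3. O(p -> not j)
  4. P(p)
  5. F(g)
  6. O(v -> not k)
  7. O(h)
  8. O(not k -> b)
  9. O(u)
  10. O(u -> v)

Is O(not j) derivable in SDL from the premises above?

No

Premise 3 is O(p -> not j), but O(p) is not derivable from the premises (the permission P(p) asserts only not O(not p), not O(p)), so it does not yield O(not j).
No other premise forces O(not j). An ideal world satisfying every premise can still have not j false, so O(not j) is not derivable.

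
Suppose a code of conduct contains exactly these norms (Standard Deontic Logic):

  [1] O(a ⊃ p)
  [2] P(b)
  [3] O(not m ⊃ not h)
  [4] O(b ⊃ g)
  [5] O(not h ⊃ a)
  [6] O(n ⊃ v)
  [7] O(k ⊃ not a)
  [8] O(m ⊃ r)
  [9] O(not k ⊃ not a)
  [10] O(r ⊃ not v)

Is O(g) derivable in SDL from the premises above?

Premise 4 is O(b ⊃ g), but O(b) is not derivable from the premises (the permission P(b) asserts only not O(not b), not O(b)), so it does not yield O(g).
No other premise forces O(g). An ideal world satisfying every premise can still have g false, so O(g) is not derivable.

No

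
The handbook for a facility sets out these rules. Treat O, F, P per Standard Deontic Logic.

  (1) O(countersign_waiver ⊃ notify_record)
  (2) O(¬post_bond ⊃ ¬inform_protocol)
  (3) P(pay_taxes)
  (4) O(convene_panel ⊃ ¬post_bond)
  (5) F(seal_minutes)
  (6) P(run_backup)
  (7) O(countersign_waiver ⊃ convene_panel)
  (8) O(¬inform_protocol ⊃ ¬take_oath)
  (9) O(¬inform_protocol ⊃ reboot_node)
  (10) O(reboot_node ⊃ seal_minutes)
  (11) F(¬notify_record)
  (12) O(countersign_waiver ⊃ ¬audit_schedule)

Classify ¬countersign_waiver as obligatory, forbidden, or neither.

Premise 5, F(seal_minutes), is equivalent to O(¬seal_minutes).
Premise 10, O(reboot_node ⊃ seal_minutes), contraposes to O(¬seal_minutes ⊃ ¬reboot_node); with O(¬seal_minutes) we get O(¬reboot_node).
Premise 9, O(¬inform_protocol ⊃ reboot_node), contraposes to O(¬reboot_node ⊃ inform_protocol); with O(¬reboot_node) we get O(inform_protocol).
Premise 2 is O(¬post_bond ⊃ ¬inform_protocol); contrapositively O(inform_protocol ⊃ post_bond). Since O(inform_protocol) holds, K gives O(post_bond).
Premise 4, O(convene_panel ⊃ ¬post_bond), contraposes to O(post_bond ⊃ ¬convene_panel); with O(post_bond) we get O(¬convene_panel).
Premise 7, O(countersign_waiver ⊃ convene_panel), contraposes to O(¬convene_panel ⊃ ¬countersign_waiver); with O(¬convene_panel) we get O(¬countersign_waiver).
Premises 1, 3, 6, 8, 11, 12 do not contribute to this derivation.
Hence ¬countersign_waiver is obligatory.

Obligatory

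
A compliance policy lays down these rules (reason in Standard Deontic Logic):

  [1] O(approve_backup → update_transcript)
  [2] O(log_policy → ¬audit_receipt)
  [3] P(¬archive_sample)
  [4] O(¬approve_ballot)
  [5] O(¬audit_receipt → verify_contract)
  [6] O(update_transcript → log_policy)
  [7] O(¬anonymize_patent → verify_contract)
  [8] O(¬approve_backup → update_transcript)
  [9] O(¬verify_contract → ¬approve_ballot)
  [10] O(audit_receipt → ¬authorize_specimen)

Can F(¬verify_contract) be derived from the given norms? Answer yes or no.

Yes

Premises 1 and 8 cover both cases: O(approve_backup → update_transcript) and O(¬approve_backup → update_transcript). Since approve_backup ∨ ¬approve_backup is a tautology, O(update_transcript) follows.
Premise 6 is O(update_transcript → log_policy); since O(update_transcript), deontic closure gives O(log_policy).
From O(log_policy) and premise 2, O(log_policy → ¬audit_receipt), we obtain O(¬audit_receipt).
Applying K to premise 5 (O(¬audit_receipt → verify_contract)) and O(¬audit_receipt) yields O(verify_contract).
Premises 3, 4, 7, 9, 10 do not contribute to this derivation.
So O(verify_contract) holds, i.e. F(¬verify_contract). The claim follows.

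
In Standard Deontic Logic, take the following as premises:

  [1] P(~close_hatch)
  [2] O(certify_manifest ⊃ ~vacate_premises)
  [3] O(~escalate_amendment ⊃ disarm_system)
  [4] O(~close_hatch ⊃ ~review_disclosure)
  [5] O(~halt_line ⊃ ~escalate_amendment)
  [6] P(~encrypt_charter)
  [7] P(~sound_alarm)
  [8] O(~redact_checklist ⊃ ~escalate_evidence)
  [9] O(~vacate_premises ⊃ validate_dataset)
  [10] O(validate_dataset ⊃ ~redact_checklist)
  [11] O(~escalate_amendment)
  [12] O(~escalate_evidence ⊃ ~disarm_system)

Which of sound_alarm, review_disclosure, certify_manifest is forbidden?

Premise 11 states O(~escalate_amendment) outright.
Premise 3 is O(~escalate_amendment ⊃ disarm_system); since O(~escalate_amendment), deontic closure gives O(disarm_system).
The contrapositive of premise 12 (O(~escalate_evidence ⊃ ~disarm_system)) is O(disarm_system ⊃ escalate_evidence), and O(disarm_system) is already established, so O(escalate_evidence).
The contrapositive of premise 8 (O(~redact_checklist ⊃ ~escalate_evidence)) is O(escalate_evidence ⊃ redact_checklist), and O(escalate_evidence) is already established, so O(redact_checklist).
Premise 10, O(validate_dataset ⊃ ~redact_checklist), contraposes to O(redact_checklist ⊃ ~validate_dataset); with O(redact_checklist) we get O(~validate_dataset).
The contrapositive of premise 9 (O(~vacate_premises ⊃ validate_dataset)) is O(~validate_dataset ⊃ vacate_premises), and O(~validate_dataset) is already established, so O(vacate_premises).
Premise 2 is O(certify_manifest ⊃ ~vacate_premises); contrapositively O(vacate_premises ⊃ ~certify_manifest). Since O(vacate_premises) holds, K gives O(~certify_manifest).
So O(~certify_manifest) holds, i.e. certify_manifest is forbidden. None of the other listed options is forbidden under the premises.

certify_manifest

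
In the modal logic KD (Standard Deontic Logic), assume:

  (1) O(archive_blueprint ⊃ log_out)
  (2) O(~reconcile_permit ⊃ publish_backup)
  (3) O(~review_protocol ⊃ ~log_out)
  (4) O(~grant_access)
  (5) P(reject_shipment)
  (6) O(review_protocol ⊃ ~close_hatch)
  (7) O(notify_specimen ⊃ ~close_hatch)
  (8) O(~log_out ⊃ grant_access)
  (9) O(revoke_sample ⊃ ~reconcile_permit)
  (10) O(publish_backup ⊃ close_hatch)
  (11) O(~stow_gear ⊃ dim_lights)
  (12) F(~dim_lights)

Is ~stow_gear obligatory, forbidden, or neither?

Premise 11 is O(~stow_gear ⊃ dim_lights); even if O(dim_lights) held, inferring O(~stow_gear) would be affirming the consequent — invalid.
No premise or chain of K-axiom applications forces O(~stow_gear), and none forces O(stow_gear). So ~stow_gear is neither obligatory nor forbidden under these norms.

Neither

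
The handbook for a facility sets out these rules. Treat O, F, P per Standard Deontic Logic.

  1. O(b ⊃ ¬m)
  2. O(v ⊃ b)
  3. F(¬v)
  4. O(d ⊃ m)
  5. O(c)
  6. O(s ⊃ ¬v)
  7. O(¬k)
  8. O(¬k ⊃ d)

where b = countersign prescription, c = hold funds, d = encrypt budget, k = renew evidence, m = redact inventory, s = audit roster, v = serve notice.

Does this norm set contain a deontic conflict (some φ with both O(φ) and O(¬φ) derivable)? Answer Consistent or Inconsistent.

Inconsistent

Premise 7 gives O(¬k).
From O(¬k) and premise 8, O(¬k ⊃ d), we obtain O(d).
Applying K to premise 4 (O(d ⊃ m)) and O(d) yields O(m).
Premise 1 is O(b ⊃ ¬m); contrapositively O(m ⊃ ¬b). Since O(m) holds, K gives O(¬b).
The contrapositive of premise 2 (O(v ⊃ b)) is O(¬b ⊃ ¬v), and O(¬b) is already established, so O(¬v).
But premise 3, F(¬v), means O(v).
We now have both O(¬v) and O(v) — v is simultaneously obligatory and forbidden, violating the D-axiom.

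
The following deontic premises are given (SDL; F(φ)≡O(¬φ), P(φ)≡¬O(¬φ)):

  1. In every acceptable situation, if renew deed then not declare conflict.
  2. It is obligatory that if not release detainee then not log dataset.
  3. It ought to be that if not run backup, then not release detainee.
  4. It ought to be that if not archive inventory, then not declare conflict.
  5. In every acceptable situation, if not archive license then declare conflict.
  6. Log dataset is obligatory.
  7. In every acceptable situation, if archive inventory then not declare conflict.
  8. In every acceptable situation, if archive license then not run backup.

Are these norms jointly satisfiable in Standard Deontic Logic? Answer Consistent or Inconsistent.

Premises 4 and 7 are O(¬archive_inventory → ¬declare_conflict) and O(archive_inventory → ¬declare_conflict); every ideal world satisfies ¬archive_inventory or archive_inventory, so in either case ¬declare_conflict holds — hence O(¬declare_conflict).
Premise 5 is O(¬archive_license → declare_conflict); contrapositively O(¬declare_conflict → archive_license). Since O(¬declare_conflict) holds, K gives O(archive_license).
Premise 8 is O(archive_license → ¬run_backup); since O(archive_license), deontic closure gives O(¬run_backup).
With premise 3, O(¬run_backup → ¬release_detainee), the K-axiom yields O(¬release_detainee).
Applying K to premise 2 (O(¬release_detainee → ¬log_dataset)) and O(¬release_detainee) yields O(¬log_dataset).
However, premise 6 gives O(log_dataset).
We now have both O(¬log_dataset) and O(log_dataset) — log_dataset is simultaneously obligatory and forbidden, violating the D-axiom.

Inconsistent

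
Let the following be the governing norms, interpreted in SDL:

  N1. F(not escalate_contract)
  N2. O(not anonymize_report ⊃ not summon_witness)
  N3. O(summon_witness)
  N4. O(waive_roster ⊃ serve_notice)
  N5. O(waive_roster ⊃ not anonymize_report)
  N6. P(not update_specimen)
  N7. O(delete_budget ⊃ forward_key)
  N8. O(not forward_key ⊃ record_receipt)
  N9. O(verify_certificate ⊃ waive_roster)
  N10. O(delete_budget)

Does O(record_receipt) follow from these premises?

Premise 8 is O(not forward_key ⊃ record_receipt), but O(not forward_key) is not derivable from the premises, so it does not yield O(record_receipt).
No other premise forces O(record_receipt). An ideal world satisfying every premise can still have record_receipt false, so O(record_receipt) is not derivable.

No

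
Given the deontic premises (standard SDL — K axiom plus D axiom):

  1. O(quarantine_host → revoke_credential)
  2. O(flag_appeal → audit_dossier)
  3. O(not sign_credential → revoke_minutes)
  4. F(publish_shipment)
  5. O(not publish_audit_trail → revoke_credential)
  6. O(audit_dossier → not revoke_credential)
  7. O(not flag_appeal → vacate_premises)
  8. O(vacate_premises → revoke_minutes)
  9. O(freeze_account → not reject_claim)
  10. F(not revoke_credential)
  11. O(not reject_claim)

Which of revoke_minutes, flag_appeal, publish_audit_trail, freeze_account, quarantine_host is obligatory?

Premise 10 is F(not revoke_credential), i.e. O(revoke_credential).
Premise 6, O(audit_dossier → not revoke_credential), contraposes to O(revoke_credential → not audit_dossier); with O(revoke_credential) we get O(not audit_dossier).
Premise 2 is O(flag_appeal → audit_dossier); contrapositively O(not audit_dossier → not flag_appeal). Since O(not audit_dossier) holds, K gives O(not flag_appeal).
Premise 7 is O(not flag_appeal → vacate_premises); since O(not flag_appeal), deontic closure gives O(vacate_premises).
Premise 8 is O(vacate_premises → revoke_minutes); since O(vacate_premises), deontic closure gives O(revoke_minutes).
So O(revoke_minutes) holds — revoke_minutes is obligatory. None of the other listed options is made obligatory by any chain of premises.

revoke_minutes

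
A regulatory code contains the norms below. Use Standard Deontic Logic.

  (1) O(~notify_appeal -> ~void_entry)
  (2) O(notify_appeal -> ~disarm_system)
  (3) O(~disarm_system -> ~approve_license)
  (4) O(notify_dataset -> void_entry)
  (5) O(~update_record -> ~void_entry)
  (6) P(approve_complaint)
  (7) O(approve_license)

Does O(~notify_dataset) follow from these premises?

Yes

From premise 7 we have O(approve_license).
Premise 3 is O(~disarm_system -> ~approve_license); contrapositively O(approve_license -> disarm_system). Since O(approve_license) holds, K gives O(disarm_system).
Premise 2 is O(notify_appeal -> ~disarm_system); contrapositively O(disarm_system -> ~notify_appeal). Since O(disarm_system) holds, K gives O(~notify_appeal).
With premise 1, O(~notify_appeal -> ~void_entry), the K-axiom yields O(~void_entry).
Premise 4, O(notify_dataset -> void_entry), contraposes to O(~void_entry -> ~notify_dataset); with O(~void_entry) we get O(~notify_dataset).
Premises 5, 6 do not contribute to this derivation.
So O(~notify_dataset) follows.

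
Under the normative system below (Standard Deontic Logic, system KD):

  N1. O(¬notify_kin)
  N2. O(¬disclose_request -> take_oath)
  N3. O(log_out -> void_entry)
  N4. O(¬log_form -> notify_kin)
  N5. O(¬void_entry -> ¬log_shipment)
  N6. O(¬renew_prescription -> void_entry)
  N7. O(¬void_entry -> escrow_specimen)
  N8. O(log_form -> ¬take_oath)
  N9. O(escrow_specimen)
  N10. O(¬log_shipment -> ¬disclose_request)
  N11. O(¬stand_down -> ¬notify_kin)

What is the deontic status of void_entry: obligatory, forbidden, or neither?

Obligatory

Premise 1 gives O(¬notify_kin).
Premise 4 is O(¬log_form -> notify_kin); contrapositively O(¬notify_kin -> log_form). Since O(¬notify_kin) holds, K gives O(log_form).
Premise 8 is O(log_form -> ¬take_oath); since O(log_form), deontic closure gives O(¬take_oath).
The contrapositive of premise 2 (O(¬disclose_request -> take_oath)) is O(¬take_oath -> disclose_request), and O(¬take_oath) is already established, so O(disclose_request).
Premise 10 is O(¬log_shipment -> ¬disclose_request); contrapositively O(disclose_request -> log_shipment). Since O(disclose_request) holds, K gives O(log_shipment).
Premise 5, O(¬void_entry -> ¬log_shipment), contraposes to O(log_shipment -> void_entry); with O(log_shipment) we get O(void_entry).
Premises 3, 6, 7, 9, 11 do not contribute to this derivation.
Hence void_entry is obligatory.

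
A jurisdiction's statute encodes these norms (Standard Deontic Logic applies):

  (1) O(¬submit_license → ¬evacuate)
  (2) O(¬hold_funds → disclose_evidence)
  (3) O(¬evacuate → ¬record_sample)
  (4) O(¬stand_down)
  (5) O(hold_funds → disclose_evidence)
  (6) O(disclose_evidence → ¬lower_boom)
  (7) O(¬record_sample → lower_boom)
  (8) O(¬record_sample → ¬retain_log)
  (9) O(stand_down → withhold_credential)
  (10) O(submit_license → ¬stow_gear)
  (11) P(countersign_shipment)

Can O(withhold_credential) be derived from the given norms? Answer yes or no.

No

Premise 9 is O(stand_down → withhold_credential), but O(stand_down) is not derivable from the premises, so it does not yield O(withhold_credential).
No other premise forces O(withhold_credential). An ideal world satisfying every premise can still have withhold_credential false, so O(withhold_credential) is not derivable.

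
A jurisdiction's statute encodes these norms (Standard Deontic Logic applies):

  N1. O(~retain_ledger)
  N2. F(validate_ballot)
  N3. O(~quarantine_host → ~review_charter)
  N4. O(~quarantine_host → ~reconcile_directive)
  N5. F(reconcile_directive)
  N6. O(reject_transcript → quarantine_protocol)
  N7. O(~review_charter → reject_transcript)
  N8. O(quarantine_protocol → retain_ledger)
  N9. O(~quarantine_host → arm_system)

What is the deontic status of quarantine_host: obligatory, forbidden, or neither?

Obligatory

Premise 1 states O(~retain_ledger) outright.
Premise 8 is O(quarantine_protocol → retain_ledger); contrapositively O(~retain_ledger → ~quarantine_protocol). Since O(~retain_ledger) holds, K gives O(~quarantine_protocol).
Premise 6, O(reject_transcript → quarantine_protocol), contraposes to O(~quarantine_protocol → ~reject_transcript); with O(~quarantine_protocol) we get O(~reject_transcript).
Premise 7 is O(~review_charter → reject_transcript); contrapositively O(~reject_transcript → review_charter). Since O(~reject_transcript) holds, K gives O(review_charter).
Premise 3, O(~quarantine_host → ~review_charter), contraposes to O(review_charter → quarantine_host); with O(review_charter) we get O(quarantine_host).
Premises 2, 4, 5, 9 do not contribute to this derivation.
Hence quarantine_host is obligatory.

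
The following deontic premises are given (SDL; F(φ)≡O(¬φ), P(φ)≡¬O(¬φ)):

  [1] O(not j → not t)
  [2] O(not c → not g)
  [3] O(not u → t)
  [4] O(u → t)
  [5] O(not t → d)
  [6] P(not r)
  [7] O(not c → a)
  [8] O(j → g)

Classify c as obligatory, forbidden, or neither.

Obligatory

Premises 3 and 4 cover both cases: O(not u → t) and O(u → t). Since not u ∨ u is a tautology, O(t) follows.
The contrapositive of premise 1 (O(not j → not t)) is O(t → j), and O(t) is already established, so O(j).
Premise 8 is O(j → g); since O(j), deontic closure gives O(g).
Premise 2 is O(not c → not g); contrapositively O(g → c). Since O(g) holds, K gives O(c).
Premises 5, 6, 7 do not contribute to this derivation.
Hence c is obligatory.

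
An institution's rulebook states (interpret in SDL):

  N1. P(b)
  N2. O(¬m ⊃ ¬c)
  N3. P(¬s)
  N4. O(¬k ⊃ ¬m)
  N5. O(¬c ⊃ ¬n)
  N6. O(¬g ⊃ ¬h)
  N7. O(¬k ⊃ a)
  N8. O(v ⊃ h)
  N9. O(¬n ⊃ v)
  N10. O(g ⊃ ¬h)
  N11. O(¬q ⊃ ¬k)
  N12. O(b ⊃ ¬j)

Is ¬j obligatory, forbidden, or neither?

Premise 12 is O(b ⊃ ¬j), but O(b) is not derivable from the premises (the permission P(b) asserts only ¬O(¬b), not O(b)), so it does not yield O(¬j).
No premise or chain of K-axiom applications forces O(¬j), and none forces O(j). So ¬j is neither obligatory nor forbidden under these norms.

Neither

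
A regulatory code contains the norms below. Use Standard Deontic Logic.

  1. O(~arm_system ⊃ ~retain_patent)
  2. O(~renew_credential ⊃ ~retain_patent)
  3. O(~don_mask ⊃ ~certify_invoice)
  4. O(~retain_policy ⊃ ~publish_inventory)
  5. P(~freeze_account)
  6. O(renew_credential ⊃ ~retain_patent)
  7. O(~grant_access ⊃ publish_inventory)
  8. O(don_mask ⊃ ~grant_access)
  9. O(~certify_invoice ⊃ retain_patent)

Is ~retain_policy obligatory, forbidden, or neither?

Premises 6 and 2 cover both cases: O(renew_credential ⊃ ~retain_patent) and O(~renew_credential ⊃ ~retain_patent). Since renew_credential ∨ ~renew_credential is a tautology, O(~retain_patent) follows.
The contrapositive of premise 9 (O(~certify_invoice ⊃ retain_patent)) is O(~retain_patent ⊃ certify_invoice), and O(~retain_patent) is already established, so O(certify_invoice).
Premise 3, O(~don_mask ⊃ ~certify_invoice), contraposes to O(certify_invoice ⊃ don_mask); with O(certify_invoice) we get O(don_mask).
Applying K to premise 8 (O(don_mask ⊃ ~grant_access)) and O(don_mask) yields O(~grant_access).
Premise 7 is O(~grant_access ⊃ publish_inventory); since O(~grant_access), deontic closure gives O(publish_inventory).
The contrapositive of premise 4 (O(~retain_policy ⊃ ~publish_inventory)) is O(publish_inventory ⊃ retain_policy), and O(publish_inventory) is already established, so O(retain_policy).
Premises 1, 5 do not contribute to this derivation.
Thus O(retain_policy), which is F(~retain_policy): ~retain_policy is forbidden.

Forbidden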